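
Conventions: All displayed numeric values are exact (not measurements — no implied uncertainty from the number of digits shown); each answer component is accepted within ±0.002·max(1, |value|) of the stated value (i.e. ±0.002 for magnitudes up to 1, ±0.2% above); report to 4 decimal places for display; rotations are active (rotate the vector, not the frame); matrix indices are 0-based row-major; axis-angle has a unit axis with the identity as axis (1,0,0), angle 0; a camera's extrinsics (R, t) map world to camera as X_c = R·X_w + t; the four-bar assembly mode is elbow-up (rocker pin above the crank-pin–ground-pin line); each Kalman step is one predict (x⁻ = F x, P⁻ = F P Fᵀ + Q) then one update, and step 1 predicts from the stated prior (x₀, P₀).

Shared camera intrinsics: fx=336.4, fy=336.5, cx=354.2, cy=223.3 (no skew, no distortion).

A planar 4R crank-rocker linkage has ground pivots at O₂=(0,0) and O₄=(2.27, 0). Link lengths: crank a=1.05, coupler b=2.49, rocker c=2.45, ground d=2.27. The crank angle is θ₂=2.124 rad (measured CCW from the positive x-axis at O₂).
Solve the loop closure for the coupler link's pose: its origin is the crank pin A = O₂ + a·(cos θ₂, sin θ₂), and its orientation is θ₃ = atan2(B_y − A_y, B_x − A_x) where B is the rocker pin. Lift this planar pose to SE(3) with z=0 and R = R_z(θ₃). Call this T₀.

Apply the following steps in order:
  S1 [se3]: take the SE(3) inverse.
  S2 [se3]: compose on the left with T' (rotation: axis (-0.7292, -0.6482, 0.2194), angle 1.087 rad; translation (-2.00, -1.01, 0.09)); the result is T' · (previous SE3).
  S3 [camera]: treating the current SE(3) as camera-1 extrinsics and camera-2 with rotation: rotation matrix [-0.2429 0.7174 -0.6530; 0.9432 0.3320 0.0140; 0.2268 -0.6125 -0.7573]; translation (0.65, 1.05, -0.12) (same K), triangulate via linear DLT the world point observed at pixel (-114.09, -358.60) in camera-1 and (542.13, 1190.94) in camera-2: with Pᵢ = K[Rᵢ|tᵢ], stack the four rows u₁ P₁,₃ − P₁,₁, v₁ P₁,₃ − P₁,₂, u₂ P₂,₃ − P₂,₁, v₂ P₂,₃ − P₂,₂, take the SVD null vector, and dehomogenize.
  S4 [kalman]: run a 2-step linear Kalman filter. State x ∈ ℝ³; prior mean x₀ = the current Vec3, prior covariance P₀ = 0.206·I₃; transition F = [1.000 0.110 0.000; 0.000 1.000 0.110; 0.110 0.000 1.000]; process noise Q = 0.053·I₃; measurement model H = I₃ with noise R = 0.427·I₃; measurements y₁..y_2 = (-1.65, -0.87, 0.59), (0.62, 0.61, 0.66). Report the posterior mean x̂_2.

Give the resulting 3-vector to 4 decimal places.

source (fourbar_fk): coupler pose = R=[0.8191 -0.5737 0.0000; 0.5737 0.8191 0.0000; 0.0000 0.0000 1.0000], t=(-0.5517, 0.8934, 0.0000)
after S1 (invert_se3): R=[0.8191 0.5737 0.0000; -0.5737 0.8191 0.0000; 0.0000 0.0000 1.0000], t=(-0.0606, -1.0482, 0.0000)
after S2 (compose_se3): R=[0.5803 0.4780 -0.6594; -0.0296 0.8215 0.5694; 0.8138 -0.3110 0.4909], t=(-2.1069, -1.7602, 0.8168)
after S3 (triangulate): (0.5828, -0.5205, -0.2168)
after S4 (kf_track): (0.0167, -0.2082, 0.3145)

result = (0.0167, -0.2082, 0.3145)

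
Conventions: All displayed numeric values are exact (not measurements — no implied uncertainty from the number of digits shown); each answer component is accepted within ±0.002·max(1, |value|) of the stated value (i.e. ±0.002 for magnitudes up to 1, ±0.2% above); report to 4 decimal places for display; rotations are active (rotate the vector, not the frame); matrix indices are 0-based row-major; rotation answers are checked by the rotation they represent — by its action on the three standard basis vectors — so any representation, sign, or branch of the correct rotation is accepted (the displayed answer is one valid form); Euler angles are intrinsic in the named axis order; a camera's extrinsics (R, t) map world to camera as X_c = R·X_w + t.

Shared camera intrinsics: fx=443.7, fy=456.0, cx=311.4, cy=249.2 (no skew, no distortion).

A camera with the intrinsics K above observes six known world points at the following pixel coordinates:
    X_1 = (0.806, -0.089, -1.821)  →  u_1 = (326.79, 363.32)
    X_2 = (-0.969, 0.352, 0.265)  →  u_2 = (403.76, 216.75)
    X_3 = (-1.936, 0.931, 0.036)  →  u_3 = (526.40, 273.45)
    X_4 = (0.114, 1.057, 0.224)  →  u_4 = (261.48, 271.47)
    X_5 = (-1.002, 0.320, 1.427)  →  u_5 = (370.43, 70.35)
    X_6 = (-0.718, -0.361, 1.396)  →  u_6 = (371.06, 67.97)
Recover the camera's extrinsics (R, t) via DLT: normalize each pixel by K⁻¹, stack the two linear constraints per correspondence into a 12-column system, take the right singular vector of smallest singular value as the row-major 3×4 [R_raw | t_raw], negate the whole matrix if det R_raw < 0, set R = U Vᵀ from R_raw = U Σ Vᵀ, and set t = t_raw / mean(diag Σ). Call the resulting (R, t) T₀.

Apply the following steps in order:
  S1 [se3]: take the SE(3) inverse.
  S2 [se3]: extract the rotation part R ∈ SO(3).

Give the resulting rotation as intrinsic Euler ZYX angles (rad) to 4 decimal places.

source (pnp_recover): camera pose = R=[-0.8217 -0.4679 -0.3254; 0.0677 0.4868 -0.8709; 0.5659 -0.7376 -0.3683], t=(0.2300, -0.1400, 4.6301)
after S1 (invert_se3): R=[-0.8217 0.0677 0.5659; -0.4679 0.4868 -0.7376; -0.3254 -0.8709 -0.3683], t=(-2.4219, 3.5909, 1.6583)
after S2 (rot_of_se3): [-0.8217 0.0677 0.5659; -0.4679 0.4868 -0.7376; -0.3254 -0.8709 -0.3683]

rotation (euler_zyx) = (-2.6239, 0.3315, -1.9709)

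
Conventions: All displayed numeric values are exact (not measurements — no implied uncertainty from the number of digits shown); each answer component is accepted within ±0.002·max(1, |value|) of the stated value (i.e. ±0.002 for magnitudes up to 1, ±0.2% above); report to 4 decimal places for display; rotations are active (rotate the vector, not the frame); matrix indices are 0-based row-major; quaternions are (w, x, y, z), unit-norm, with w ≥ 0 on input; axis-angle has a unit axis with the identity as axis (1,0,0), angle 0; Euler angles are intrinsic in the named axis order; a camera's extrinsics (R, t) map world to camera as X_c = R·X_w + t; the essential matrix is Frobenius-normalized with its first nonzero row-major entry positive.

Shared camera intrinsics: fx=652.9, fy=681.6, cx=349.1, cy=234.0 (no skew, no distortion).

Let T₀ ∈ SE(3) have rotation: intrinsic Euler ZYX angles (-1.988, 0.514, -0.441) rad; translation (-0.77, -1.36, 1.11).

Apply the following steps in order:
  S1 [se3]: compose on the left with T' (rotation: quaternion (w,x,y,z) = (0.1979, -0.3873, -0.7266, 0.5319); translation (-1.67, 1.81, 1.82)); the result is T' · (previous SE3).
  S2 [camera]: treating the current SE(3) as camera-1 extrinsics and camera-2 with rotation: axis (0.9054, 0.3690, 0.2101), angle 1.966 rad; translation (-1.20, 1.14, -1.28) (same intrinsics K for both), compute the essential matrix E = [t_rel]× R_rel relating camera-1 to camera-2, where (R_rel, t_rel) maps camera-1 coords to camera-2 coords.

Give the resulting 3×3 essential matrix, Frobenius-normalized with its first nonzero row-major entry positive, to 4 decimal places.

matrix = [0.1953 0.2894 0.1085; 0.0520 0.6163 -0.2051; -0.4307 -0.0244 -0.5056]

after S1 (compose_se3): R=[0.2829 -0.3683 -0.8856; -0.0750 0.9120 -0.4033; 0.9562 0.1805 0.2303], t=(-2.4469, 0.3442, 2.7805)
after S2 (essential): [0.1953 0.2894 0.1085; 0.0520 0.6163 -0.2051; -0.4307 -0.0244 -0.5056]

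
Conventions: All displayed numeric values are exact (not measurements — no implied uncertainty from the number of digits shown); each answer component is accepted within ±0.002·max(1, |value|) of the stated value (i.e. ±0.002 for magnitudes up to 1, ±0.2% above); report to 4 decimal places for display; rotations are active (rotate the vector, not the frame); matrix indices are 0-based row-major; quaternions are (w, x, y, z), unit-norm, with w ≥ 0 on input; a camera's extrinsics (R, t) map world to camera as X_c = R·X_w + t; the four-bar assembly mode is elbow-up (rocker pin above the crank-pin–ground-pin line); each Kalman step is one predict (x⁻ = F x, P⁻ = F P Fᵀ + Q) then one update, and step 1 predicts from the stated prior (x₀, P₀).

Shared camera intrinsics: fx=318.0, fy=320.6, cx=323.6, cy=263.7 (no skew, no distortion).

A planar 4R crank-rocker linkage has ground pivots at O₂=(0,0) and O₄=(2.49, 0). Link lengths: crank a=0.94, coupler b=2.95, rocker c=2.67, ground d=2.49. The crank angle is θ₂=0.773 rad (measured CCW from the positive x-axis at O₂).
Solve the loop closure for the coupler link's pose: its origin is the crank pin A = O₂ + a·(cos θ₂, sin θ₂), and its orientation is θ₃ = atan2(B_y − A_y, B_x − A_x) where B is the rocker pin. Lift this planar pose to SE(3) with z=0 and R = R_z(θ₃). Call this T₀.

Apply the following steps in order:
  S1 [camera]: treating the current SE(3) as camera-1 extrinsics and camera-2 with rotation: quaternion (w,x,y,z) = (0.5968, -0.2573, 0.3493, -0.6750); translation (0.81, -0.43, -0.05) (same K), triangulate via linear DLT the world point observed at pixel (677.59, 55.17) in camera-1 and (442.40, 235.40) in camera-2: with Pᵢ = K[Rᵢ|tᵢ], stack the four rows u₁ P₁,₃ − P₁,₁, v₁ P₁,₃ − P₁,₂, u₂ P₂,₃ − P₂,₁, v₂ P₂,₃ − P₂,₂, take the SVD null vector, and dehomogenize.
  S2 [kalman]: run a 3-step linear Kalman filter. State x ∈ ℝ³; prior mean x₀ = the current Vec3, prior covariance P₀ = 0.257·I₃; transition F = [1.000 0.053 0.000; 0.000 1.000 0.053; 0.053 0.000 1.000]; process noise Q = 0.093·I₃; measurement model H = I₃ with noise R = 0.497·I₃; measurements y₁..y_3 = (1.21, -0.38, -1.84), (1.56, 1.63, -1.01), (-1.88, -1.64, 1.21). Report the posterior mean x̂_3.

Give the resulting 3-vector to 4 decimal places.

result = (-0.2412, -0.6880, 0.2369)

source (fourbar_fk): coupler pose = R=[0.7385 -0.6742 0.0000; 0.6742 0.7385 0.0000; 0.0000 0.0000 1.0000], t=(0.6729, 0.6564, 0.0000)
after S1 (triangulate): (-0.3930, -1.7850, 1.4249)
after S2 (kf_track): (-0.2412, -0.6880, 0.2369)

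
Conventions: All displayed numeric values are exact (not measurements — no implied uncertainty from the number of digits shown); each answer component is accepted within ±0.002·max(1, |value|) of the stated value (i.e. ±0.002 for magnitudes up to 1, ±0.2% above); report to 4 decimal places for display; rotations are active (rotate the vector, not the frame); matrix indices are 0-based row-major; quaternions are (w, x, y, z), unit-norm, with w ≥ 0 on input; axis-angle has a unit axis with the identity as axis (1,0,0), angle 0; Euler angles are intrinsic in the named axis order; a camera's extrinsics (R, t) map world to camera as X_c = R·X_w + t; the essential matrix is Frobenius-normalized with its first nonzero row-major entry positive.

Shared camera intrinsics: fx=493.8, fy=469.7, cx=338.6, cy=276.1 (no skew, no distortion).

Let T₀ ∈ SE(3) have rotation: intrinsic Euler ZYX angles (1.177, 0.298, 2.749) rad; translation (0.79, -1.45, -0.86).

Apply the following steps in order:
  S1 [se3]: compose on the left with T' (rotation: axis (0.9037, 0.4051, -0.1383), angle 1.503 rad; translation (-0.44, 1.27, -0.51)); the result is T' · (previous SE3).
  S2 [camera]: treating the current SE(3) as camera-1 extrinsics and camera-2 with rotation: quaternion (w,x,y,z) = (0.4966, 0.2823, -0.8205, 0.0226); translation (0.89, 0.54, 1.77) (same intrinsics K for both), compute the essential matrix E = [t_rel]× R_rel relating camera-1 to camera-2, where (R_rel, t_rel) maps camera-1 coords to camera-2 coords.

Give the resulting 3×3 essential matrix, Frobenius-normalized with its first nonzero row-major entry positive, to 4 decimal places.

matrix = [0.1141 -0.3538 -0.3786; 0.5878 0.3747 -0.0316; -0.2329 0.2364 0.3486]

after S1 (compose_se3): R=[0.6428 0.7282 -0.2378; 0.5496 -0.2220 0.8054; 0.5337 -0.6484 -0.5429], t=(-0.7273, 1.9308, -2.2267)
after S2 (essential): [0.1141 -0.3538 -0.3786; 0.5878 0.3747 -0.0316; -0.2329 0.2364 0.3486]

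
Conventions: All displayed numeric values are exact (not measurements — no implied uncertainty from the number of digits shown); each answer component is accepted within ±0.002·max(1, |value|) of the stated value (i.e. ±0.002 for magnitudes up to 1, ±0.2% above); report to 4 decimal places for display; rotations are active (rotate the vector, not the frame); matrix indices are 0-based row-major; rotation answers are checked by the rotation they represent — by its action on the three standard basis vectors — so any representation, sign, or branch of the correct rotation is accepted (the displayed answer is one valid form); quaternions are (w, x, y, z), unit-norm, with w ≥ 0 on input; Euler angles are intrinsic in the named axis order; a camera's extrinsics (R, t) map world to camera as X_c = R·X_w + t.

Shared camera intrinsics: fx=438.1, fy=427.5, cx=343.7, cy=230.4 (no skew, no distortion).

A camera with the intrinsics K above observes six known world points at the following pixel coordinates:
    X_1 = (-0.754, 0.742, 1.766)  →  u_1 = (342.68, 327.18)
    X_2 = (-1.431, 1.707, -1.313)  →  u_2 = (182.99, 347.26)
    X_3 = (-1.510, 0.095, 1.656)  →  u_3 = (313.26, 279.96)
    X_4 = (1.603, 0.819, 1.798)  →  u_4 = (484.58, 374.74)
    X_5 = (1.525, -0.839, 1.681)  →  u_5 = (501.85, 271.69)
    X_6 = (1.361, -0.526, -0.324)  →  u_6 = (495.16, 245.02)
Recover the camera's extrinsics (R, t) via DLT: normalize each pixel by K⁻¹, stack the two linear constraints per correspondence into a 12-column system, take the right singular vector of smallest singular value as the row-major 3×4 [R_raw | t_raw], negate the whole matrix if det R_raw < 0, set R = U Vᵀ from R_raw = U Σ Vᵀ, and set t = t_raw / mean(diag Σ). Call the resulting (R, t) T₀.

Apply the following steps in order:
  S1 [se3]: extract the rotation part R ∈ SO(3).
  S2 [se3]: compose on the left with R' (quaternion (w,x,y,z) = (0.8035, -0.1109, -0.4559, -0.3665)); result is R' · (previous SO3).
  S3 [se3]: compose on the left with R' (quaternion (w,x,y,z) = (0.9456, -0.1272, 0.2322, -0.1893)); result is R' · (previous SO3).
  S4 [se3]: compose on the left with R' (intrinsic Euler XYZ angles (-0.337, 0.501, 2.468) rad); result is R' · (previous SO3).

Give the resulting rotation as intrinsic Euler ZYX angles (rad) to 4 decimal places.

source (pnp_recover): camera pose = R=[0.9192 -0.3078 0.2458; 0.2026 0.9046 0.3751; -0.3378 -0.2950 0.8938], t=(0.4701, 0.5000, 5.8101)
after S1 (rot_of_se3): [0.9192 -0.3078 0.2458; 0.2026 0.9046 0.3751; -0.3378 -0.2950 0.8938]
after S2 (compose_so3): [0.6500 0.7191 -0.2457; -0.4782 0.6383 0.6032; 0.5906 -0.2745 0.7588]
after S3 (compose_so3): [0.6781 0.6471 0.3484; -0.6094 0.2301 0.7587; 0.4108 -0.7268 0.5504]
after S4 (compose_so3): [0.0658 -0.9186 -0.3896; 0.9917 0.1035 -0.0765; 0.1106 -0.3813 0.9178]

rotation (euler_zyx) = (1.5045, -0.1108, -0.3938)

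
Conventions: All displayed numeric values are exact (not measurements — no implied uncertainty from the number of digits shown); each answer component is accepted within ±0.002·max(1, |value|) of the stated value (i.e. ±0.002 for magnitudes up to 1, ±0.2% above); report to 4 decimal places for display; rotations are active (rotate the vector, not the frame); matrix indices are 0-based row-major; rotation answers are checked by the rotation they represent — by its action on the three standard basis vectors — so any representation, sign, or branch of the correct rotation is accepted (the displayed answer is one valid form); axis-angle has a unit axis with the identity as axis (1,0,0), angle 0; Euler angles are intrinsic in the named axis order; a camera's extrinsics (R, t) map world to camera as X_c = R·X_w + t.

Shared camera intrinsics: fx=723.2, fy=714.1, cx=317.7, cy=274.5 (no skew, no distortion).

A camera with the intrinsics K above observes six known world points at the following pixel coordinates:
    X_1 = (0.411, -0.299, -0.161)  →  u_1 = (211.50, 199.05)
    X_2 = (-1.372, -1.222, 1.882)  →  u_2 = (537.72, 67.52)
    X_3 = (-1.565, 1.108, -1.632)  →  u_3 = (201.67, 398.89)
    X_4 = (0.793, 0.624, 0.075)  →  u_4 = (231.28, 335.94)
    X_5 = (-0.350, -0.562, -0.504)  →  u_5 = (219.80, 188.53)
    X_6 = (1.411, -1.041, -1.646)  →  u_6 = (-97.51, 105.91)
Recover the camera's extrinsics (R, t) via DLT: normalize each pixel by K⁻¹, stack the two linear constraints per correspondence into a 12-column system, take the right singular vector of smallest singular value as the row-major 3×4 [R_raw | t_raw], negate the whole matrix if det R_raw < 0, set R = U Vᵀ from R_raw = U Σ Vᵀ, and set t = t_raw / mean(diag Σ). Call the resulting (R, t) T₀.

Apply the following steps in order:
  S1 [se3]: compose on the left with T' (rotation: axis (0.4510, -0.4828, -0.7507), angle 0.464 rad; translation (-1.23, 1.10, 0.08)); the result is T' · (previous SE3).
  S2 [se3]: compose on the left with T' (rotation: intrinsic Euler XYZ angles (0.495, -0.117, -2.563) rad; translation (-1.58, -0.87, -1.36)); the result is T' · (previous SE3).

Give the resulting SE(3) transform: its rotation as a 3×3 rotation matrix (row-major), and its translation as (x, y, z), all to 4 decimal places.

source (pnp_recover): camera pose = R=[-0.3770 0.1299 0.9171; -0.0435 0.9866 -0.1576; -0.9252 -0.0993 -0.3663], t=(-0.3500, -0.2100, 4.9999)
after S1 (compose_se3): R=[-0.1258 0.4526 0.8828; 0.2467 0.8762 -0.4141; -0.9609 0.1657 -0.2219], t=(-2.8755, 0.2151, 4.7356)
after S2 (compose_se3): R=[0.3508 0.0801 -0.9330; 0.3188 -0.9470 0.0385; -0.8805 -0.3110 -0.3577], t=(0.3750, -2.0190, 3.6995)

rotation (matrix) = ((0.3508, 0.0801, -0.9330), (0.3188, -0.9470, 0.0385), (-0.8805, -0.3110, -0.3577)), translation = (0.3750, -2.0190, 3.6995)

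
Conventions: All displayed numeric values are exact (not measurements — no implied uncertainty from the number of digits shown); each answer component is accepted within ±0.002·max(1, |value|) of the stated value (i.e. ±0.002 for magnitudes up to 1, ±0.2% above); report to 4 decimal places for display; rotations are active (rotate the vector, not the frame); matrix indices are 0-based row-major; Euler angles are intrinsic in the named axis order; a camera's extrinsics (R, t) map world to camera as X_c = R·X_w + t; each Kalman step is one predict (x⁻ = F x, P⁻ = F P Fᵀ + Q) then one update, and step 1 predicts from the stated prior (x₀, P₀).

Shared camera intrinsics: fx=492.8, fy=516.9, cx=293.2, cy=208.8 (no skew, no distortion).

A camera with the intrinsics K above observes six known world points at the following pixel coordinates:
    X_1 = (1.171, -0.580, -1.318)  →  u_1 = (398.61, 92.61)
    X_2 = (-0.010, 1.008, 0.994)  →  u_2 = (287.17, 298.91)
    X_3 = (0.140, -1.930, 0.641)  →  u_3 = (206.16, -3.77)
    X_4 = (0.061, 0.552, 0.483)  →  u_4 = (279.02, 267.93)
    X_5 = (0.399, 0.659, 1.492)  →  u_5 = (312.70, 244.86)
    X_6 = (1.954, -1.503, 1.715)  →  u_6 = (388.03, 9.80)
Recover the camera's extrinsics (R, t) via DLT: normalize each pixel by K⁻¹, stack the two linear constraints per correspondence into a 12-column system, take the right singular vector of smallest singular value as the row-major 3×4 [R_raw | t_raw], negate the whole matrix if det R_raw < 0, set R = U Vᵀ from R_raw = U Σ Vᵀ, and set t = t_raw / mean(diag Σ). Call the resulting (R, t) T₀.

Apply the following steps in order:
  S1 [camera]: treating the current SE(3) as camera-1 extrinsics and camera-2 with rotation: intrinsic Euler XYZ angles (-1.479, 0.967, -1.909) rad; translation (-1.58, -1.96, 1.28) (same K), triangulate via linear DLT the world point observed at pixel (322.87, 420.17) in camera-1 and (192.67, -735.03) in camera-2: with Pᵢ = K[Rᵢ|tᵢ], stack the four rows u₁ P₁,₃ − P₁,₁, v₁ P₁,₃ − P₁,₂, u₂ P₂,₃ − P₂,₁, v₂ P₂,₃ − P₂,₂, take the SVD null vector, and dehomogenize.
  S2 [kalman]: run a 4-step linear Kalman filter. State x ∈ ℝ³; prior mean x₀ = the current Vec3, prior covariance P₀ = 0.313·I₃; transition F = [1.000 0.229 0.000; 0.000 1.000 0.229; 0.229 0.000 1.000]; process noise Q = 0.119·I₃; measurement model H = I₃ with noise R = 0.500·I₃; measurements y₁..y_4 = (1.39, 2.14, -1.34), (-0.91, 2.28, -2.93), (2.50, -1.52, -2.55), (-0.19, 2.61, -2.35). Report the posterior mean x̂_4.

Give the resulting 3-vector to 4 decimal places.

result = (0.8075, 0.8503, -1.8642)

source (pnp_recover): camera pose = R=[0.9547 0.2976 0.0051; -0.2939 0.9455 -0.1404; -0.0466 0.1325 0.9901], t=(-0.3600, 0.1001, 4.1403)
after S1 (triangulate): (0.0625, 1.9373, 0.2138)
after S2 (kf_track): (0.8075, 0.8503, -1.8642)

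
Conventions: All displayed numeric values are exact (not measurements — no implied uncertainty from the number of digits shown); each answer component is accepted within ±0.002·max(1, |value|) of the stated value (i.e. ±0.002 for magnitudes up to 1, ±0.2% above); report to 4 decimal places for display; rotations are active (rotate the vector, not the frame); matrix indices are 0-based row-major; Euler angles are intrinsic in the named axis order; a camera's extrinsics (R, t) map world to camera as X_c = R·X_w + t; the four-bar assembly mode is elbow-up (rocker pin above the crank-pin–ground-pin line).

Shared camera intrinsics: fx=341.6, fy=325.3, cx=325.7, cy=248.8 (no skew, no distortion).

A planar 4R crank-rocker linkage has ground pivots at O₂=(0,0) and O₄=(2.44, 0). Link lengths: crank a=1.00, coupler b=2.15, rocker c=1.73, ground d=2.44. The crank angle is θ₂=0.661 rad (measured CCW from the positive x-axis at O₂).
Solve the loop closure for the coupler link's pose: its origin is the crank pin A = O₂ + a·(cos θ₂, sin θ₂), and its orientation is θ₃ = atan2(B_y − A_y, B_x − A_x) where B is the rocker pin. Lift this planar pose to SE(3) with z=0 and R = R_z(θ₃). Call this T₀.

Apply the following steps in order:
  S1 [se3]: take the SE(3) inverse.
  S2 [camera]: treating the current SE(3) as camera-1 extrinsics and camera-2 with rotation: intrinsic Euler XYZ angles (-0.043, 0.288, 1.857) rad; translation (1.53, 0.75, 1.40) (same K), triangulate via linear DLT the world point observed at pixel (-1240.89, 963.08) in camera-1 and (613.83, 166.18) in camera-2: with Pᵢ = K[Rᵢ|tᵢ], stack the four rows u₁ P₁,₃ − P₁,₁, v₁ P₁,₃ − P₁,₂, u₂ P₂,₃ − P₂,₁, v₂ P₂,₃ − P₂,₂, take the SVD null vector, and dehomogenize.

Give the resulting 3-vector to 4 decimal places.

result = (-1.1627, 0.4311, 0.3856)

source (fourbar_fk): coupler pose = R=[0.8578 -0.5141 0.0000; 0.5141 0.8578 0.0000; 0.0000 0.0000 1.0000], t=(0.7894, 0.6139, 0.0000)
after S1 (invert_se3): R=[0.8578 0.5141 0.0000; -0.5141 0.8578 0.0000; 0.0000 0.0000 1.0000], t=(-0.9927, -0.1208, 0.0000)
after S2 (triangulate): (-1.1627, 0.4311, 0.3856)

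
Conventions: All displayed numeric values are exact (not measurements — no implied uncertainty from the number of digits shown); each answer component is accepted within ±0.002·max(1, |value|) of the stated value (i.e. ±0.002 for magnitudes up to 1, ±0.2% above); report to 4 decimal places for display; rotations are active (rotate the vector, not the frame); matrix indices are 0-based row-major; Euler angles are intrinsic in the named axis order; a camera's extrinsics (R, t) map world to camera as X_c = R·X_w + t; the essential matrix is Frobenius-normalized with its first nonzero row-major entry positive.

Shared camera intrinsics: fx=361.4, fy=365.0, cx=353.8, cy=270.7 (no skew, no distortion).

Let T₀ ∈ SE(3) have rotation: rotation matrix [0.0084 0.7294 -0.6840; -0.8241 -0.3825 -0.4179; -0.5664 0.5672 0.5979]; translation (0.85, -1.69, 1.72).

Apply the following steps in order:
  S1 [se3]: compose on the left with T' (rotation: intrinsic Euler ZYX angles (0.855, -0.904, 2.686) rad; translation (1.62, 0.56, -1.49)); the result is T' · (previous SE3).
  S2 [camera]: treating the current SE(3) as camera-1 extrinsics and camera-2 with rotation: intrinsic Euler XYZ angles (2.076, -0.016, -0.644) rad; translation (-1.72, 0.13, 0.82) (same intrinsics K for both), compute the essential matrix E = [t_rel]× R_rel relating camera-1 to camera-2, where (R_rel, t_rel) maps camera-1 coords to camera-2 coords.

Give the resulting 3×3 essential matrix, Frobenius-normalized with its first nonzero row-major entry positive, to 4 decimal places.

matrix = [0.4237 0.0682 0.3638; 0.3810 -0.0041 0.2124; 0.3711 -0.3825 -0.4574]

after S1 (compose_se3): R=[-0.8184 0.5746 0.0094; 0.5665 0.8038 0.1818; 0.0969 0.1541 -0.9833], t=(2.5708, 2.8127, -2.2372)
after S2 (essential): [0.4237 0.0682 0.3638; 0.3810 -0.0041 0.2124; 0.3711 -0.3825 -0.4574]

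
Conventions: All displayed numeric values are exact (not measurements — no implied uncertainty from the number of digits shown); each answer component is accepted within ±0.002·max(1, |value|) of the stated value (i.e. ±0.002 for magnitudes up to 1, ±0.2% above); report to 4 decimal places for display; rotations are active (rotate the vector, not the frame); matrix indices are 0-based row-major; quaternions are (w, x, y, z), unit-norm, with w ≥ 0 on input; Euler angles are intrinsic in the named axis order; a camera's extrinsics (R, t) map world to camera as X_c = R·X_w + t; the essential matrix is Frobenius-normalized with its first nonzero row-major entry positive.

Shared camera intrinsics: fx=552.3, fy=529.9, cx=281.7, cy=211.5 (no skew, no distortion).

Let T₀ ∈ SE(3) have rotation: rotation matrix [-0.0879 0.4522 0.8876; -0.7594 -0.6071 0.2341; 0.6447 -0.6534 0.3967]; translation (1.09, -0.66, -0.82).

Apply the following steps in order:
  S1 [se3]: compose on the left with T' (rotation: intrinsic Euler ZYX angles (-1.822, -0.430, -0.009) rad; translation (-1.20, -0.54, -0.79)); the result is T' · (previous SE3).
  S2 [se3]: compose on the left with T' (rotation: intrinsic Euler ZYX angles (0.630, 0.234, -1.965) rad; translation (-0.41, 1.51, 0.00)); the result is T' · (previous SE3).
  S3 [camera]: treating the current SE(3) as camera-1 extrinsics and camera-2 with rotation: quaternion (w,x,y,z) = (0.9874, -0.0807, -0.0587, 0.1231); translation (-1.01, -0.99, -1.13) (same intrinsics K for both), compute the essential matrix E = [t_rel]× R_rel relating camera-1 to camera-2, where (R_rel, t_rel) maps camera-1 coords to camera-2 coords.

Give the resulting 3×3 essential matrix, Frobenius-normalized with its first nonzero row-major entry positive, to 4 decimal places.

matrix = [0.0044 -0.6819 0.1847; 0.2400 0.1077 0.2957; -0.3567 -0.1076 -0.4533]

after S1 (compose_se3): R=[-0.6425 -0.7630 0.0705; 0.5278 -0.5074 -0.6812; 0.5556 -0.4004 0.7287], t=(-2.1770, -1.6625, -1.0755)
after S2 (compose_se3): R=[-0.8191 -0.3801 -0.4297; -0.2132 -0.4936 0.8432; -0.5326 0.7822 0.3232], t=(-1.5473, 0.2420, 2.3998)
after S3 (essential): [0.0044 -0.6819 0.1847; 0.2400 0.1077 0.2957; -0.3567 -0.1076 -0.4533]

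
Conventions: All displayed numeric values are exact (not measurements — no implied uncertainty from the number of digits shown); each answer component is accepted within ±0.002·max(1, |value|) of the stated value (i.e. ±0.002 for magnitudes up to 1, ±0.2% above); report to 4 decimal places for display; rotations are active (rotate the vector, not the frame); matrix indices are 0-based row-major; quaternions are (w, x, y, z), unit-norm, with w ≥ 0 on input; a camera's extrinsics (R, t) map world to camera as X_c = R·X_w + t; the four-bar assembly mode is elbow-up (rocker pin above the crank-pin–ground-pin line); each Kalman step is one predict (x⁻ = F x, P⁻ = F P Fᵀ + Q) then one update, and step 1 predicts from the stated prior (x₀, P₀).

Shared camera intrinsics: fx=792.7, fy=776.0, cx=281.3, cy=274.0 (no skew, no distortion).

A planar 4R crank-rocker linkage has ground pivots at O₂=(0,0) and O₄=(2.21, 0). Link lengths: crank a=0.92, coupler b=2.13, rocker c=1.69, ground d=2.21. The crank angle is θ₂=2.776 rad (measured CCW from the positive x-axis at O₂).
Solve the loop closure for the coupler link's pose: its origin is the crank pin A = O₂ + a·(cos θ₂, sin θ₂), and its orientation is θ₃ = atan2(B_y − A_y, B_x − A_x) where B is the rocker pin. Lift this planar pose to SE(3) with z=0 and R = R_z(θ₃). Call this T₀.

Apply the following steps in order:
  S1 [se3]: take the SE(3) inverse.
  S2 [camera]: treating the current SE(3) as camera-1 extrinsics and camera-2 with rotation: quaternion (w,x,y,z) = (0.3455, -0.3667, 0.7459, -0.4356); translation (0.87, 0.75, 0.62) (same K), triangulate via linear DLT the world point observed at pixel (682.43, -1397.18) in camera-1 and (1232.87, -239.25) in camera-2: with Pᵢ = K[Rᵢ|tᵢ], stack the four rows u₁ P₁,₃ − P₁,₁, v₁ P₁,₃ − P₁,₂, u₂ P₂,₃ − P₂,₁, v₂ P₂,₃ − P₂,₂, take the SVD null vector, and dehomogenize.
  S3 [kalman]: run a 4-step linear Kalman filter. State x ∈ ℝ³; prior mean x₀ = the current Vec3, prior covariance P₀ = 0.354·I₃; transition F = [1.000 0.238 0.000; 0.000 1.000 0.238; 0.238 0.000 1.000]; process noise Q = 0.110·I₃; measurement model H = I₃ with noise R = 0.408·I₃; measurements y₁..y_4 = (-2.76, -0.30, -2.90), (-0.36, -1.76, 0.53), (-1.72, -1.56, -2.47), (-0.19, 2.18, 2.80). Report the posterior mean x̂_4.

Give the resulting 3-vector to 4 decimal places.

source (fourbar_fk): coupler pose = R=[0.9033 -0.4291 0.0000; 0.4291 0.9033 0.0000; 0.0000 0.0000 1.0000], t=(-0.8592, 0.3289, 0.0000)
after S1 (invert_se3): R=[0.9033 0.4291 0.0000; -0.4291 0.9033 0.0000; 0.0000 0.0000 1.0000], t=(0.6350, -0.6657, 0.0000)
after S2 (triangulate): (0.8245, -1.7779, 1.2191)
after S3 (kf_track): (-0.7932, 0.0781, 0.3953)

result = (-0.7932, 0.0781, 0.3953)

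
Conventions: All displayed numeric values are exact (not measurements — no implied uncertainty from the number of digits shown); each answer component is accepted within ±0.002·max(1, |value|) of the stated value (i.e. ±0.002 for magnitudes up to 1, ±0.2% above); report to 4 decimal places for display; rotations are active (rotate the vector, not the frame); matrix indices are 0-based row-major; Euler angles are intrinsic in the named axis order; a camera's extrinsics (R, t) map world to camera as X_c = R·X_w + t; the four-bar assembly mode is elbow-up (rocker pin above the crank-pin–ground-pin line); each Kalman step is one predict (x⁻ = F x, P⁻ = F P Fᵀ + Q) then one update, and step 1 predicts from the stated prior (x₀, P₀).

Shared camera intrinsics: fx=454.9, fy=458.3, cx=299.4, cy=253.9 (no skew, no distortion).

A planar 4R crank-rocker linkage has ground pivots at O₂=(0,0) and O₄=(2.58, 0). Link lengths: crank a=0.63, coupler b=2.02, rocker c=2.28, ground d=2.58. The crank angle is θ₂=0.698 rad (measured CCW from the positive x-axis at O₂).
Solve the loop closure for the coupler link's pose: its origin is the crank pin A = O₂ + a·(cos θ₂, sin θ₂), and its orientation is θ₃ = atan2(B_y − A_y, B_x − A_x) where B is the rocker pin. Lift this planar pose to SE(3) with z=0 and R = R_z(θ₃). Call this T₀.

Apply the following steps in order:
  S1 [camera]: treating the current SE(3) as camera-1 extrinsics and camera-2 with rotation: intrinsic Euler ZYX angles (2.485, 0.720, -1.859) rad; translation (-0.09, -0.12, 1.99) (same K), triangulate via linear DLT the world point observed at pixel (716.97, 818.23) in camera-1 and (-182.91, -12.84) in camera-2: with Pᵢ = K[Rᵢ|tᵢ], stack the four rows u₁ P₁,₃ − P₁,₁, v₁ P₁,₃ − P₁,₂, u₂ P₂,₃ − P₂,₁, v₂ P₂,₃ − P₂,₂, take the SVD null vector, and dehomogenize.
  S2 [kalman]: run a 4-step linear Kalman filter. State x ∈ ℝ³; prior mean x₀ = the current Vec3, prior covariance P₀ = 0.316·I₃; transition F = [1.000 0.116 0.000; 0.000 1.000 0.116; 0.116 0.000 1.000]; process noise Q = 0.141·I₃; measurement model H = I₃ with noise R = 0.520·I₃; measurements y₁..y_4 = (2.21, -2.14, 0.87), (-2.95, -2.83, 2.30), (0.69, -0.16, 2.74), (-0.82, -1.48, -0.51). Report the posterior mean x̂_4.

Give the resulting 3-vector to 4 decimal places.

result = (-0.5043, -1.0803, 0.9672)

source (fourbar_fk): coupler pose = R=[0.5657 -0.8246 0.0000; 0.8246 0.5657 0.0000; 0.0000 0.0000 1.0000], t=(0.4827, 0.4049, 0.0000)
after S1 (triangulate): (1.0123, 0.1053, 1.0551)
after S2 (kf_track): (-0.5043, -1.0803, 0.9672)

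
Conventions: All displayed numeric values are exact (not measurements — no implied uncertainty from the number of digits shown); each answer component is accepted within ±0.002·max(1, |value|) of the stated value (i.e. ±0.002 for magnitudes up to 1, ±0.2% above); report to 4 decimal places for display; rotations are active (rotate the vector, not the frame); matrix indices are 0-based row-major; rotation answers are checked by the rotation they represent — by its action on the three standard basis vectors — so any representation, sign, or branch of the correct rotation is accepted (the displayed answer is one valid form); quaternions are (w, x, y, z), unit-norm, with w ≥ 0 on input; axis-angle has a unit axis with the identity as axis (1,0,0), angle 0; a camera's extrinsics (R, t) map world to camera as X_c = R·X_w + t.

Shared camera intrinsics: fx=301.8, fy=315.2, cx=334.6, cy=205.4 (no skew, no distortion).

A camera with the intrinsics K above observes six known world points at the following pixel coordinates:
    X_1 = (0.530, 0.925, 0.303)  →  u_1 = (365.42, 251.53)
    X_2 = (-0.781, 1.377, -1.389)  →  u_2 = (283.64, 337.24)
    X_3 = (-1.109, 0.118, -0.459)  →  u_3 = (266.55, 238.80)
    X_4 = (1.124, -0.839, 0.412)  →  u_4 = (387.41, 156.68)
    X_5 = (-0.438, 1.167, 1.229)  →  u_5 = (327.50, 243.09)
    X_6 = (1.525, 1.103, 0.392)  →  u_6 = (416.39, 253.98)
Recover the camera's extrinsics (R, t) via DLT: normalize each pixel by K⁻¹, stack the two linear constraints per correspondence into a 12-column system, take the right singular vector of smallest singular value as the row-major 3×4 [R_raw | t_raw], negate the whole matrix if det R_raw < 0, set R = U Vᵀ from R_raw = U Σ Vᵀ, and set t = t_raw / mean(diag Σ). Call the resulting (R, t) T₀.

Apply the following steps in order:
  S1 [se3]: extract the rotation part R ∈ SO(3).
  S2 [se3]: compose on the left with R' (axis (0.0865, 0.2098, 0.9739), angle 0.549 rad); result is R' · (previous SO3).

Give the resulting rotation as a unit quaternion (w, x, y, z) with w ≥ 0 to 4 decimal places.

source (pnp_recover): camera pose = R=[0.9795 0.1497 0.1349; -0.0907 0.9252 -0.3684; -0.1799 0.3486 0.9198], t=(-0.0800, 0.1900, 5.5500)
after S1 (rot_of_se3): [0.9795 0.1497 0.1349; -0.0907 0.9252 -0.3684; -0.1799 0.3486 0.9198]
after S2 (compose_so3): [0.8605 -0.2974 0.4135; 0.4252 0.8665 -0.2616; -0.2805 0.4010 0.8721]

rotation (quat) = (0.9486, 0.1746, 0.1829, 0.1904)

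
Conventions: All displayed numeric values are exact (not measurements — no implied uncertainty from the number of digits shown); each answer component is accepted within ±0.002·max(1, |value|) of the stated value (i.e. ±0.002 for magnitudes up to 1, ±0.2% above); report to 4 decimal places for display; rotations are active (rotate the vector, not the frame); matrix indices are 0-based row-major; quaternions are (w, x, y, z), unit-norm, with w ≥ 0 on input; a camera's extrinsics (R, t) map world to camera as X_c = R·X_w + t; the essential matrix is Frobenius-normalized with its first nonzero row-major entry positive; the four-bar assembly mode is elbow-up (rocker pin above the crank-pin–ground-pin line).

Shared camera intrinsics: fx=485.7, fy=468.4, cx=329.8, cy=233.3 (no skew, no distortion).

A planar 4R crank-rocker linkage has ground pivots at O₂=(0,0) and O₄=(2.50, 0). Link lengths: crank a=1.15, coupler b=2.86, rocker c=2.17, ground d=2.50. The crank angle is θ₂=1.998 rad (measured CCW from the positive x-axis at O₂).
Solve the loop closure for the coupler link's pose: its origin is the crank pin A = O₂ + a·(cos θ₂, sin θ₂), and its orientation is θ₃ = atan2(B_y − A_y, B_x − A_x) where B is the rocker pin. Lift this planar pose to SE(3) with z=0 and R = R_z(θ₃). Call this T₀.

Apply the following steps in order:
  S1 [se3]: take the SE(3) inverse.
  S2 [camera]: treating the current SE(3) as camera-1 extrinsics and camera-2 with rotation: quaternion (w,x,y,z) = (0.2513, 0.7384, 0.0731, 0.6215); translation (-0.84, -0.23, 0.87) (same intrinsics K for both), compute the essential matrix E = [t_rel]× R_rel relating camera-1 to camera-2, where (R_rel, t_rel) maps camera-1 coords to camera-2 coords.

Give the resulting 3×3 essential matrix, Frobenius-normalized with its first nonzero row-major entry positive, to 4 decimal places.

matrix = [0.4867 -0.2749 -0.1404; -0.4462 0.0536 -0.2741; -0.0341 -0.2642 -0.5655]

source (fourbar_fk): coupler pose = R=[0.9235 -0.3837 0.0000; 0.3837 0.9235 0.0000; 0.0000 0.0000 1.0000], t=(-0.4765, 1.0466, 0.0000)
after S1 (invert_se3): R=[0.9235 0.3837 0.0000; -0.3837 0.9235 0.0000; 0.0000 0.0000 1.0000], t=(0.0384, -1.1494, 0.0000)
after S2 (essential): [0.4867 -0.2749 -0.1404; -0.4462 0.0536 -0.2741; -0.0341 -0.2642 -0.5655]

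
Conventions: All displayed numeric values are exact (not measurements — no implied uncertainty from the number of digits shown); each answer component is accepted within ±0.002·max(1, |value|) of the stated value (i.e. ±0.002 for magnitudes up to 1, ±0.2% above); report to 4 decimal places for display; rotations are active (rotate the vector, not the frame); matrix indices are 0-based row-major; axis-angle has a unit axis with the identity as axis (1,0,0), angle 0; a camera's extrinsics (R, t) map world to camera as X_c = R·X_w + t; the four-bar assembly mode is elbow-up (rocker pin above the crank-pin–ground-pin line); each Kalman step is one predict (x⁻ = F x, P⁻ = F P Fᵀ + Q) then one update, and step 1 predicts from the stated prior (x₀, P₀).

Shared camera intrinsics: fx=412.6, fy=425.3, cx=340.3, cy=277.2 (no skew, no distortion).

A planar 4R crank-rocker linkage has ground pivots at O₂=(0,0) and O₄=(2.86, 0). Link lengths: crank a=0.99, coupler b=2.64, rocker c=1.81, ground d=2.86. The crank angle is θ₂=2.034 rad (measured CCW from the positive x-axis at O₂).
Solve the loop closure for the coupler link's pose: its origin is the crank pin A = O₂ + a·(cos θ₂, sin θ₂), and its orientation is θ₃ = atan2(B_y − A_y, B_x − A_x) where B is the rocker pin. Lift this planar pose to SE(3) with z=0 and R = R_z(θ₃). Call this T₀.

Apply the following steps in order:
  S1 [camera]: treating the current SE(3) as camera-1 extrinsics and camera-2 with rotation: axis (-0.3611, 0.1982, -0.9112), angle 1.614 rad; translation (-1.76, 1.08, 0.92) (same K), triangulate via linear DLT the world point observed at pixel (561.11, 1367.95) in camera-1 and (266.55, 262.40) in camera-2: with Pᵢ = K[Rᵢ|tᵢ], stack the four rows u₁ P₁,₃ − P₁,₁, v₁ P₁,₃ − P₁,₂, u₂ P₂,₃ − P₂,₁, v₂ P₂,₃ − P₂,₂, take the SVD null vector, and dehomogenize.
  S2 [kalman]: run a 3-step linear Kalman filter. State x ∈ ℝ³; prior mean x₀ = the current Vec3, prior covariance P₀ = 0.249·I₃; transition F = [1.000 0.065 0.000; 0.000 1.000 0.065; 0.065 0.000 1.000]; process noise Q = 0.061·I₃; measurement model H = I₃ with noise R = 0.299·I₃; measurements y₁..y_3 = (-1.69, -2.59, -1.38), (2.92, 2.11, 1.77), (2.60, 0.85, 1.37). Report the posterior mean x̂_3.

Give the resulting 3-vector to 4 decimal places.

source (fourbar_fk): coupler pose = R=[0.9586 -0.2847 0.0000; 0.2847 0.9586 0.0000; 0.0000 0.0000 1.0000], t=(-0.4423, 0.8857, 0.0000)
after S1 (triangulate): (1.2961, 1.1105, 0.9043)
after S2 (kf_track): (1.7153, 0.6790, 0.9968)

result = (1.7153, 0.6790, 0.9968)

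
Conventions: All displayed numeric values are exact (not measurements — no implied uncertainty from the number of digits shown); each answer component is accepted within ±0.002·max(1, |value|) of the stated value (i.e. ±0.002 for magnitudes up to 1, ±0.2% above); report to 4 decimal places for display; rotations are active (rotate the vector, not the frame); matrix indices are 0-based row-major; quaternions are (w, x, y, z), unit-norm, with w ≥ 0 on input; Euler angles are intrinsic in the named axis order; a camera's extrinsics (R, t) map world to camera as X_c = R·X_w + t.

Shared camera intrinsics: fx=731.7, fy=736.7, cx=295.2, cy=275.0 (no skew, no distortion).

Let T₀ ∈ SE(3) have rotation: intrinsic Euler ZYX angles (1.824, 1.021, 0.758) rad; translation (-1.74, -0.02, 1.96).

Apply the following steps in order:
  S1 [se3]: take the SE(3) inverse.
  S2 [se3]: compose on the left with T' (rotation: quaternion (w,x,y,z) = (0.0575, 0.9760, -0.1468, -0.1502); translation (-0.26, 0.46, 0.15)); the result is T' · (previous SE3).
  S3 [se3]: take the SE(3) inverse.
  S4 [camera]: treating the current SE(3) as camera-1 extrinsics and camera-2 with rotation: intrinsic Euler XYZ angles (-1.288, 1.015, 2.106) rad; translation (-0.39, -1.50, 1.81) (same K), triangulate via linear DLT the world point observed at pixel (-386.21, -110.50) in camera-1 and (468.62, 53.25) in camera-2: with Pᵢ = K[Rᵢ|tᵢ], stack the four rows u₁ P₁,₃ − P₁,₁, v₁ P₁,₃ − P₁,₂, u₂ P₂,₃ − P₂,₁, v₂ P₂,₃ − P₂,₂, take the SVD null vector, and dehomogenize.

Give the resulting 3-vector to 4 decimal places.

after S1 (invert_se3): R=[-0.1309 0.5059 -0.8526; -0.8499 0.3855 0.3592; 0.5104 0.7717 0.3795], t=(1.4535, -2.1752, 0.1599)
after S2 (compose_se3): R=[-0.0488 0.1181 -0.9918; 0.8126 -0.5727 -0.1082; -0.5807 -0.8112 -0.0681], t=(1.6015, 2.0745, -0.7433)
after S3 (invert_se3): R=[-0.0488 0.8126 -0.5807; 0.1181 -0.5727 -0.8112; -0.9918 -0.1082 -0.0681], t=(-2.0394, 0.3958, 1.7621)
after S4 (triangulate): (-0.8444, 0.7032, 1.4334)

result = (-0.8444, 0.7032, 1.4334)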